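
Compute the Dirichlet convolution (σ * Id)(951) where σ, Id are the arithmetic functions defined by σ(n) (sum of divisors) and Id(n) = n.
(σ * Id)(951) = 4445

Divisors of 951: [1, 3, 317, 951]. For each d | 951:
  d = 1: σ(1) · Id(951/1) = 1 · 951 = 951
  d = 3: σ(3) · Id(951/3) = 4 · 317 = 1268
  d = 317: σ(317) · Id(951/317) = 318 · 3 = 954
  d = 951: σ(951) · Id(951/951) = 1272 · 1 = 1272
Summing: (σ * Id)(951) = 951 + 1268 + 954 + 1272 = 4445.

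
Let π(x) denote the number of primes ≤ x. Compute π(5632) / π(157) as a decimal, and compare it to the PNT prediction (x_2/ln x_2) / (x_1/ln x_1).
π(5632)/π(157) = 739/37 ≈ 19.9730;  PNT prediction ≈ 21.0023.

π(157) = 37 and π(5632) = 739, so π(5632)/π(157) ≈ 19.9730. The PNT-predicted ratio is (5632/ln(5632)) / (157/ln(157)) ≈ 21.0023. The two agree to within a few percent, as expected.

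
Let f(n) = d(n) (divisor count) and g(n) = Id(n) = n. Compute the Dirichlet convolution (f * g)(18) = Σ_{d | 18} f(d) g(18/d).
(d * Id)(18) = 72

Divisors of 18: [1, 2, 3, 6, 9, 18]. For each d | 18:
  d = 1: d(1) · Id(18/1) = 1 · 18 = 18
  d = 2: d(2) · Id(18/2) = 2 · 9 = 18
  d = 3: d(3) · Id(18/3) = 2 · 6 = 12
  d = 6: d(6) · Id(18/6) = 4 · 3 = 12
  d = 9: d(9) · Id(18/9) = 3 · 2 = 6
  d = 18: d(18) · Id(18/18) = 6 · 1 = 6
Summing: (d * Id)(18) = 18 + 18 + 12 + 12 + 6 + 6 = 72.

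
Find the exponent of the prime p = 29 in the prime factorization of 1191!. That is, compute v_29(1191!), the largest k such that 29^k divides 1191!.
v_29(1191!) = 42

Legendre's formula: v_p(n!) = Σ_{k ≥ 1} ⌊n / p^k⌋. For p = 29, n = 1191, the terms are:
  ⌊1191/29^1⌋ = ⌊1191/29⌋ = 41
  ⌊1191/29^2⌋ = ⌊1191/841⌋ = 1
(the next term ⌊1191/29^3⌋ = 0, terminating the sum). Summing: v_29(1191!) = 41 + 1 = 42.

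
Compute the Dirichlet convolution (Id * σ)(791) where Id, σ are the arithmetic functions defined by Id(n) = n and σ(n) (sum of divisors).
(Id * σ)(791) = 3405

Divisors of 791: [1, 7, 113, 791]. For each d | 791:
  d = 1: Id(1) · σ(791/1) = 1 · 912 = 912
  d = 7: Id(7) · σ(791/7) = 7 · 114 = 798
  d = 113: Id(113) · σ(791/113) = 113 · 8 = 904
  d = 791: Id(791) · σ(791/791) = 791 · 1 = 791
Summing: (Id * σ)(791) = 912 + 798 + 904 + 791 = 3405.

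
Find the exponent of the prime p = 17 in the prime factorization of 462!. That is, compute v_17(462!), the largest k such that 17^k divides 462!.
v_17(462!) = 28

Legendre's formula: v_p(n!) = Σ_{k ≥ 1} ⌊n / p^k⌋. For p = 17, n = 462, the terms are:
  ⌊462/17^1⌋ = ⌊462/17⌋ = 27
  ⌊462/17^2⌋ = ⌊462/289⌋ = 1
(the next term ⌊462/17^3⌋ = 0, terminating the sum). Summing: v_17(462!) = 27 + 1 = 28.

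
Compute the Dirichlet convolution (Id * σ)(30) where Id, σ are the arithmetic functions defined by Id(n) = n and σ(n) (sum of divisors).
(Id * σ)(30) = 385

Divisors of 30: [1, 2, 3, 5, 6, 10, 15, 30]. For each d | 30:
  d = 1: Id(1) · σ(30/1) = 1 · 72 = 72
  d = 2: Id(2) · σ(30/2) = 2 · 24 = 48
  d = 3: Id(3) · σ(30/3) = 3 · 18 = 54
  d = 5: Id(5) · σ(30/5) = 5 · 12 = 60
  d = 6: Id(6) · σ(30/6) = 6 · 6 = 36
  d = 10: Id(10) · σ(30/10) = 10 · 4 = 40
  d = 15: Id(15) · σ(30/15) = 15 · 3 = 45
  d = 30: Id(30) · σ(30/30) = 30 · 1 = 30
Summing: (Id * σ)(30) = 72 + 48 + 54 + 60 + 36 + 40 + 45 + 30 = 385.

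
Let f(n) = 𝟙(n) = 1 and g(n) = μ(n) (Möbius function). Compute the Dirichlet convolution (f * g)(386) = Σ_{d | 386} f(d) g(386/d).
(𝟙 * μ)(386) = 0

Divisors of 386: [1, 2, 193, 386]. For each d | 386:
  d = 1: 𝟙(1) · μ(386/1) = 1 · 1 = 1
  d = 2: 𝟙(2) · μ(386/2) = 1 · -1 = -1
  d = 193: 𝟙(193) · μ(386/193) = 1 · -1 = -1
  d = 386: 𝟙(386) · μ(386/386) = 1 · 1 = 1
Summing: (𝟙 * μ)(386) = 1 + -1 + -1 + 1 = 0.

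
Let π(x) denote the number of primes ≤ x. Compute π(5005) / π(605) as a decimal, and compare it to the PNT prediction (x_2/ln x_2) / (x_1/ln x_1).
π(5005)/π(605) = 670/110 ≈ 6.0909;  PNT prediction ≈ 6.2207.

π(605) = 110 and π(5005) = 670, so π(5005)/π(605) ≈ 6.0909. The PNT-predicted ratio is (5005/ln(5005)) / (605/ln(605)) ≈ 6.2207. The two agree to within a few percent, as expected.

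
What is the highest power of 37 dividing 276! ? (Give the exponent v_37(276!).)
v_37(276!) = 7

Legendre's formula: v_p(n!) = Σ_{k ≥ 1} ⌊n / p^k⌋. For p = 37, n = 276, the terms are:
  ⌊276/37^1⌋ = ⌊276/37⌋ = 7
(the next term ⌊276/37^2⌋ = 0, terminating the sum). Summing: v_37(276!) = 7 = 7.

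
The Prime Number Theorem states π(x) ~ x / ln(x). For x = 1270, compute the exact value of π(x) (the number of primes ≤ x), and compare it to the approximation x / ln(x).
π(1270) = 205;  x/ln(x) ≈ 177.70;  relative error ≈ 13.32%.

Directly count primes up to 1270: π(1270) = 205. The PNT approximation gives 1270/ln(1270) ≈ 1270/7.14677 ≈ 177.70. Relative error (π(x) − x/ln(x)) / π(x) ≈ 13.32%; the approximation is known to undercount slightly (Li(x) is a better estimate).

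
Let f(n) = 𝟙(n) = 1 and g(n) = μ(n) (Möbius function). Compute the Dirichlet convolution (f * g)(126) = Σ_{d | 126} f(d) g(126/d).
(𝟙 * μ)(126) = 0

Divisors of 126: [1, 2, 3, 6, 7, 9, 14, 18, 21, 42, 63, 126]. For each d | 126:
  d = 1: 𝟙(1) · μ(126/1) = 1 · 0 = 0
  d = 2: 𝟙(2) · μ(126/2) = 1 · 0 = 0
  d = 3: 𝟙(3) · μ(126/3) = 1 · -1 = -1
  d = 6: 𝟙(6) · μ(126/6) = 1 · 1 = 1
  d = 7: 𝟙(7) · μ(126/7) = 1 · 0 = 0
  d = 9: 𝟙(9) · μ(126/9) = 1 · 1 = 1
  d = 14: 𝟙(14) · μ(126/14) = 1 · 0 = 0
  d = 18: 𝟙(18) · μ(126/18) = 1 · -1 = -1
  d = 21: 𝟙(21) · μ(126/21) = 1 · 1 = 1
  d = 42: 𝟙(42) · μ(126/42) = 1 · -1 = -1
  d = 63: 𝟙(63) · μ(126/63) = 1 · -1 = -1
  d = 126: 𝟙(126) · μ(126/126) = 1 · 1 = 1
Summing: (𝟙 * μ)(126) = 0 + 0 + -1 + 1 + 0 + 1 + 0 + -1 + 1 + -1 + -1 + 1 = 0.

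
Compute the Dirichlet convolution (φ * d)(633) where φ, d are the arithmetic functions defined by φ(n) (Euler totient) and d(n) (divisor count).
(φ * d)(633) = 848

Divisors of 633: [1, 3, 211, 633]. For each d | 633:
  d = 1: φ(1) · d(633/1) = 1 · 4 = 4
  d = 3: φ(3) · d(633/3) = 2 · 2 = 4
  d = 211: φ(211) · d(633/211) = 210 · 2 = 420
  d = 633: φ(633) · d(633/633) = 420 · 1 = 420
Summing: (φ * d)(633) = 4 + 4 + 420 + 420 = 848.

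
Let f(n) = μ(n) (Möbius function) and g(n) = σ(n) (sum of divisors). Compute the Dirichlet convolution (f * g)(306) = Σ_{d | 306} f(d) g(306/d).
(μ * σ)(306) = 306

Divisors of 306: [1, 2, 3, 6, 9, 17, 18, 34, 51, 102, 153, 306]. For each d | 306:
  d = 1: μ(1) · σ(306/1) = 1 · 702 = 702
  d = 2: μ(2) · σ(306/2) = -1 · 234 = -234
  d = 3: μ(3) · σ(306/3) = -1 · 216 = -216
  d = 6: μ(6) · σ(306/6) = 1 · 72 = 72
  d = 9: μ(9) · σ(306/9) = 0 · 54 = 0
  d = 17: μ(17) · σ(306/17) = -1 · 39 = -39
  d = 18: μ(18) · σ(306/18) = 0 · 18 = 0
  d = 34: μ(34) · σ(306/34) = 1 · 13 = 13
  d = 51: μ(51) · σ(306/51) = 1 · 12 = 12
  d = 102: μ(102) · σ(306/102) = -1 · 4 = -4
  d = 153: μ(153) · σ(306/153) = 0 · 3 = 0
  d = 306: μ(306) · σ(306/306) = 0 · 1 = 0
Summing: (μ * σ)(306) = 702 + -234 + -216 + 72 + 0 + -39 + 0 + 13 + 12 + -4 + 0 + 0 = 306.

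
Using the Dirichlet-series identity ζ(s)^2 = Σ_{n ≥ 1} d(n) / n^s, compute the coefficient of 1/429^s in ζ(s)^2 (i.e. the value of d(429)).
d(429) = 8

ζ(s)^2 = (Σ 1/m^s)(Σ 1/k^s). The coefficient of 1/n^s in the product is the number of ordered pairs (m, k) with mk = n, which equals d(n). For n = 429, divisors are [1, 3, 11, 13, 33, 39, 143, 429], so d(429) = 8.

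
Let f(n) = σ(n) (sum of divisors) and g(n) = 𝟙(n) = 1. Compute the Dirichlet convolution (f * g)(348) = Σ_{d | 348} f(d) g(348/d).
(σ * 𝟙)(348) = 1705

Divisors of 348: [1, 2, 3, 4, 6, 12, 29, 58, 87, 116, 174, 348]. For each d | 348:
  d = 1: σ(1) · 𝟙(348/1) = 1 · 1 = 1
  d = 2: σ(2) · 𝟙(348/2) = 3 · 1 = 3
  d = 3: σ(3) · 𝟙(348/3) = 4 · 1 = 4
  d = 4: σ(4) · 𝟙(348/4) = 7 · 1 = 7
  d = 6: σ(6) · 𝟙(348/6) = 12 · 1 = 12
  d = 12: σ(12) · 𝟙(348/12) = 28 · 1 = 28
  d = 29: σ(29) · 𝟙(348/29) = 30 · 1 = 30
  d = 58: σ(58) · 𝟙(348/58) = 90 · 1 = 90
  d = 87: σ(87) · 𝟙(348/87) = 120 · 1 = 120
  d = 116: σ(116) · 𝟙(348/116) = 210 · 1 = 210
  d = 174: σ(174) · 𝟙(348/174) = 360 · 1 = 360
  d = 348: σ(348) · 𝟙(348/348) = 840 · 1 = 840
Summing: (σ * 𝟙)(348) = 1 + 3 + 4 + 7 + 12 + 28 + 30 + 90 + 120 + 210 + 360 + 840 = 1705.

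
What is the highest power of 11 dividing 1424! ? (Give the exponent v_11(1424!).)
v_11(1424!) = 141

Legendre's formula: v_p(n!) = Σ_{k ≥ 1} ⌊n / p^k⌋. For p = 11, n = 1424, the terms are:
  ⌊1424/11^1⌋ = ⌊1424/11⌋ = 129
  ⌊1424/11^2⌋ = ⌊1424/121⌋ = 11
  ⌊1424/11^3⌋ = ⌊1424/1331⌋ = 1
(the next term ⌊1424/11^4⌋ = 0, terminating the sum). Summing: v_11(1424!) = 129 + 11 + 1 = 141.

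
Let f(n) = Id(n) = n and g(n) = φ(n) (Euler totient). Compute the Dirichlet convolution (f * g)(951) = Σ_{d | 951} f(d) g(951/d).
(Id * φ)(951) = 3165

Divisors of 951: [1, 3, 317, 951]. For each d | 951:
  d = 1: Id(1) · φ(951/1) = 1 · 632 = 632
  d = 3: Id(3) · φ(951/3) = 3 · 316 = 948
  d = 317: Id(317) · φ(951/317) = 317 · 2 = 634
  d = 951: Id(951) · φ(951/951) = 951 · 1 = 951
Summing: (Id * φ)(951) = 632 + 948 + 634 + 951 = 3165.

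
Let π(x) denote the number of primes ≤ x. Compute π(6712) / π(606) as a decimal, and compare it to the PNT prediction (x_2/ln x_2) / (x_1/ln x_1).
π(6712)/π(606) = 866/110 ≈ 7.8727;  PNT prediction ≈ 8.0532.

π(606) = 110 and π(6712) = 866, so π(6712)/π(606) ≈ 7.8727. The PNT-predicted ratio is (6712/ln(6712)) / (606/ln(606)) ≈ 8.0532. The two agree to within a few percent, as expected.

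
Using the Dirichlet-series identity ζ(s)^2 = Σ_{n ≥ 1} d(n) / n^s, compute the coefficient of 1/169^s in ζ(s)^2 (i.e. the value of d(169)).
d(169) = 3

ζ(s)^2 = (Σ 1/m^s)(Σ 1/k^s). The coefficient of 1/n^s in the product is the number of ordered pairs (m, k) with mk = n, which equals d(n). For n = 169, divisors are [1, 13, 169], so d(169) = 3.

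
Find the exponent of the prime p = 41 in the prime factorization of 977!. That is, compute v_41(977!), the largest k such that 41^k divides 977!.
v_41(977!) = 23

Legendre's formula: v_p(n!) = Σ_{k ≥ 1} ⌊n / p^k⌋. For p = 41, n = 977, the terms are:
  ⌊977/41^1⌋ = ⌊977/41⌋ = 23
(the next term ⌊977/41^2⌋ = 0, terminating the sum). Summing: v_41(977!) = 23 = 23.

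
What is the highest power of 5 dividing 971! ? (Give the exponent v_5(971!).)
v_5(971!) = 240

Legendre's formula: v_p(n!) = Σ_{k ≥ 1} ⌊n / p^k⌋. For p = 5, n = 971, the terms are:
  ⌊971/5^1⌋ = ⌊971/5⌋ = 194
  ⌊971/5^2⌋ = ⌊971/25⌋ = 38
  ⌊971/5^3⌋ = ⌊971/125⌋ = 7
  ⌊971/5^4⌋ = ⌊971/625⌋ = 1
(the next term ⌊971/5^5⌋ = 0, terminating the sum). Summing: v_5(971!) = 194 + 38 + 7 + 1 = 240.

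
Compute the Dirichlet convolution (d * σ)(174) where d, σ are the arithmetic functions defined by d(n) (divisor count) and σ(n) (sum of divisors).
(d * σ)(174) = 960

Divisors of 174: [1, 2, 3, 6, 29, 58, 87, 174]. For each d | 174:
  d = 1: d(1) · σ(174/1) = 1 · 360 = 360
  d = 2: d(2) · σ(174/2) = 2 · 120 = 240
  d = 3: d(3) · σ(174/3) = 2 · 90 = 180
  d = 6: d(6) · σ(174/6) = 4 · 30 = 120
  d = 29: d(29) · σ(174/29) = 2 · 12 = 24
  d = 58: d(58) · σ(174/58) = 4 · 4 = 16
  d = 87: d(87) · σ(174/87) = 4 · 3 = 12
  d = 174: d(174) · σ(174/174) = 8 · 1 = 8
Summing: (d * σ)(174) = 360 + 240 + 180 + 120 + 24 + 16 + 12 + 8 = 960.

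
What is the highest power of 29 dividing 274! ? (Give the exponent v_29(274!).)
v_29(274!) = 9

Legendre's formula: v_p(n!) = Σ_{k ≥ 1} ⌊n / p^k⌋. For p = 29, n = 274, the terms are:
  ⌊274/29^1⌋ = ⌊274/29⌋ = 9
(the next term ⌊274/29^2⌋ = 0, terminating the sum). Summing: v_29(274!) = 9 = 9.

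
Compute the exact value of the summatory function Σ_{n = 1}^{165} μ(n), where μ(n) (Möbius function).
Σ_{n ≤ 165} μ(n) = -1

Compute μ(n) for each 1 ≤ n ≤ 165: μ(1) = 1, μ(2) = -1, μ(3) = -1, μ(4) = 0, μ(5) = -1, μ(6) = 1, μ(7) = -1, μ(8) = 0, μ(9) = 0, μ(10) = 1, μ(11) = -1, μ(12) = 0, μ(13) = -1, μ(14) = 1, μ(15) = 1, μ(16) = 0, μ(17) = -1, μ(18) = 0, μ(19) = -1, μ(20) = 0, μ(21) = 1, μ(22) = 1, μ(23) = -1, μ(24) = 0, μ(25) = 0, μ(26) = 1, μ(27) = 0, μ(28) = 0, μ(29) = -1, μ(30) = -1, μ(31) = -1, μ(32) = 0, μ(33) = 1, μ(34) = 1, μ(35) = 1, μ(36) = 0, μ(37) = -1, μ(38) = 1, μ(39) = 1, μ(40) = 0, μ(41) = -1, μ(42) = -1, μ(43) = -1, μ(44) = 0, μ(45) = 0, μ(46) = 1, μ(47) = -1, μ(48) = 0, μ(49) = 0, μ(50) = 0, μ(51) = 1, μ(52) = 0, μ(53) = -1, μ(54) = 0, μ(55) = 1, μ(56) = 0, μ(57) = 1, μ(58) = 1, μ(59) = -1, μ(60) = 0, μ(61) = -1, μ(62) = 1, μ(63) = 0, μ(64) = 0, μ(65) = 1, μ(66) = -1, μ(67) = -1, μ(68) = 0, μ(69) = 1, μ(70) = -1, μ(71) = -1, μ(72) = 0, μ(73) = -1, μ(74) = 1, μ(75) = 0, μ(76) = 0, μ(77) = 1, μ(78) = -1, μ(79) = -1, μ(80) = 0, μ(81) = 0, μ(82) = 1, μ(83) = -1, μ(84) = 0, μ(85) = 1, μ(86) = 1, μ(87) = 1, μ(88) = 0, μ(89) = -1, μ(90) = 0, μ(91) = 1, μ(92) = 0, μ(93) = 1, μ(94) = 1, μ(95) = 1, μ(96) = 0, μ(97) = -1, μ(98) = 0, μ(99) = 0, μ(100) = 0, μ(101) = -1, μ(102) = -1, μ(103) = -1, μ(104) = 0, μ(105) = -1, μ(106) = 1, μ(107) = -1, μ(108) = 0, μ(109) = -1, μ(110) = -1, μ(111) = 1, μ(112) = 0, μ(113) = -1, μ(114) = -1, μ(115) = 1, μ(116) = 0, μ(117) = 0, μ(118) = 1, μ(119) = 1, μ(120) = 0, μ(121) = 0, μ(122) = 1, μ(123) = 1, μ(124) = 0, μ(125) = 0, μ(126) = 0, μ(127) = -1, μ(128) = 0, μ(129) = 1, μ(130) = -1, μ(131) = -1, μ(132) = 0, μ(133) = 1, μ(134) = 1, μ(135) = 0, μ(136) = 0, μ(137) = -1, μ(138) = -1, μ(139) = -1, μ(140) = 0, μ(141) = 1, μ(142) = 1, μ(143) = 1, μ(144) = 0, μ(145) = 1, μ(146) = 1, μ(147) = 0, μ(148) = 0, μ(149) = -1, μ(150) = 0, μ(151) = -1, μ(152) = 0, μ(153) = 0, μ(154) = -1, μ(155) = 1, μ(156) = 0, μ(157) = -1, μ(158) = 1, μ(159) = 1, μ(160) = 0, μ(161) = 1, μ(162) = 0, μ(163) = -1, μ(164) = 0, μ(165) = -1. Summing all 165 values: -1. (Mertens function M(x) = Σ_{n ≤ x} μ(n); on average M(x) should be small (PNT ⟺ M(x) = o(x)).)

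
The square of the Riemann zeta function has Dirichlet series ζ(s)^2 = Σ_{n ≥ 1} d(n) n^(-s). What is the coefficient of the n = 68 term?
d(68) = 6

ζ(s)^2 = (Σ 1/m^s)(Σ 1/k^s). The coefficient of 1/n^s in the product is the number of ordered pairs (m, k) with mk = n, which equals d(n). For n = 68, divisors are [1, 2, 4, 17, 34, 68], so d(68) = 6.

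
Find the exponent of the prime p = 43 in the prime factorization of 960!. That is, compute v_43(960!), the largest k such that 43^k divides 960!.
v_43(960!) = 22

Legendre's formula: v_p(n!) = Σ_{k ≥ 1} ⌊n / p^k⌋. For p = 43, n = 960, the terms are:
  ⌊960/43^1⌋ = ⌊960/43⌋ = 22
(the next term ⌊960/43^2⌋ = 0, terminating the sum). Summing: v_43(960!) = 22 = 22.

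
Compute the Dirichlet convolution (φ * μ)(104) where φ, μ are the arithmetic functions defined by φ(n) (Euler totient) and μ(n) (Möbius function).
(φ * μ)(104) = 22

Divisors of 104: [1, 2, 4, 8, 13, 26, 52, 104]. For each d | 104:
  d = 1: φ(1) · μ(104/1) = 1 · 0 = 0
  d = 2: φ(2) · μ(104/2) = 1 · 0 = 0
  d = 4: φ(4) · μ(104/4) = 2 · 1 = 2
  d = 8: φ(8) · μ(104/8) = 4 · -1 = -4
  d = 13: φ(13) · μ(104/13) = 12 · 0 = 0
  d = 26: φ(26) · μ(104/26) = 12 · 0 = 0
  d = 52: φ(52) · μ(104/52) = 24 · -1 = -24
  d = 104: φ(104) · μ(104/104) = 48 · 1 = 48
Summing: (φ * μ)(104) = 0 + 0 + 2 + -4 + 0 + 0 + -24 + 48 = 22.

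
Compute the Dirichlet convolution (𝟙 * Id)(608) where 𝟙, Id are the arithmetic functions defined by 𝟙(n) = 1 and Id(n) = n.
(𝟙 * Id)(608) = 1260

Divisors of 608: [1, 2, 4, 8, 16, 19, 32, 38, 76, 152, 304, 608]. For each d | 608:
  d = 1: 𝟙(1) · Id(608/1) = 1 · 608 = 608
  d = 2: 𝟙(2) · Id(608/2) = 1 · 304 = 304
  d = 4: 𝟙(4) · Id(608/4) = 1 · 152 = 152
  d = 8: 𝟙(8) · Id(608/8) = 1 · 76 = 76
  d = 16: 𝟙(16) · Id(608/16) = 1 · 38 = 38
  d = 19: 𝟙(19) · Id(608/19) = 1 · 32 = 32
  d = 32: 𝟙(32) · Id(608/32) = 1 · 19 = 19
  d = 38: 𝟙(38) · Id(608/38) = 1 · 16 = 16
  d = 76: 𝟙(76) · Id(608/76) = 1 · 8 = 8
  d = 152: 𝟙(152) · Id(608/152) = 1 · 4 = 4
  d = 304: 𝟙(304) · Id(608/304) = 1 · 2 = 2
  d = 608: 𝟙(608) · Id(608/608) = 1 · 1 = 1
Summing: (𝟙 * Id)(608) = 608 + 304 + 152 + 76 + 38 + 32 + 19 + 16 + 8 + 4 + 2 + 1 = 1260.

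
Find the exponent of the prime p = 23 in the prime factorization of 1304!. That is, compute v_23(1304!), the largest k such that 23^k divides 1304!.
v_23(1304!) = 58

Legendre's formula: v_p(n!) = Σ_{k ≥ 1} ⌊n / p^k⌋. For p = 23, n = 1304, the terms are:
  ⌊1304/23^1⌋ = ⌊1304/23⌋ = 56
  ⌊1304/23^2⌋ = ⌊1304/529⌋ = 2
(the next term ⌊1304/23^3⌋ = 0, terminating the sum). Summing: v_23(1304!) = 56 + 2 = 58.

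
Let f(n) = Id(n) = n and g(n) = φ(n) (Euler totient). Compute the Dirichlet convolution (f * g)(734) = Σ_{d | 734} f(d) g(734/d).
(Id * φ)(734) = 2199

Divisors of 734: [1, 2, 367, 734]. For each d | 734:
  d = 1: Id(1) · φ(734/1) = 1 · 366 = 366
  d = 2: Id(2) · φ(734/2) = 2 · 366 = 732
  d = 367: Id(367) · φ(734/367) = 367 · 1 = 367
  d = 734: Id(734) · φ(734/734) = 734 · 1 = 734
Summing: (Id * φ)(734) = 366 + 732 + 367 + 734 = 2199.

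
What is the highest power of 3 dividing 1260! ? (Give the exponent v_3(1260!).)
v_3(1260!) = 627

Legendre's formula: v_p(n!) = Σ_{k ≥ 1} ⌊n / p^k⌋. For p = 3, n = 1260, the terms are:
  ⌊1260/3^1⌋ = ⌊1260/3⌋ = 420
  ⌊1260/3^2⌋ = ⌊1260/9⌋ = 140
  ⌊1260/3^3⌋ = ⌊1260/27⌋ = 46
  ⌊1260/3^4⌋ = ⌊1260/81⌋ = 15
  ⌊1260/3^5⌋ = ⌊1260/243⌋ = 5
  ⌊1260/3^6⌋ = ⌊1260/729⌋ = 1
(the next term ⌊1260/3^7⌋ = 0, terminating the sum). Summing: v_3(1260!) = 420 + 140 + 46 + 15 + 5 + 1 = 627.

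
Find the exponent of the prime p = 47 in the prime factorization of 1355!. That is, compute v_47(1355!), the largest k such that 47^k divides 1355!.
v_47(1355!) = 28

Legendre's formula: v_p(n!) = Σ_{k ≥ 1} ⌊n / p^k⌋. For p = 47, n = 1355, the terms are:
  ⌊1355/47^1⌋ = ⌊1355/47⌋ = 28
(the next term ⌊1355/47^2⌋ = 0, terminating the sum). Summing: v_47(1355!) = 28 = 28.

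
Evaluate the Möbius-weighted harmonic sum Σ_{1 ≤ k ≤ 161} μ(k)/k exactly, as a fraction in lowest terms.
Σ μ(k)/k = 674117532155663976794637693297075629210667954252961166216521/35375166993717494840635767087951744212057570647889977422429870

Values of μ(k) for 1 ≤ k ≤ 161: μ(1) = 1, μ(2) = -1, μ(3) = -1, μ(5) = -1, μ(6) = 1, μ(7) = -1, μ(10) = 1, μ(11) = -1, μ(13) = -1, μ(14) = 1, μ(15) = 1, μ(17) = -1, μ(19) = -1, μ(21) = 1, μ(22) = 1, μ(23) = -1, μ(26) = 1, μ(29) = -1, μ(30) = -1, μ(31) = -1, μ(33) = 1, μ(34) = 1, μ(35) = 1, μ(37) = -1, μ(38) = 1, μ(39) = 1, μ(41) = -1, μ(42) = -1, μ(43) = -1, μ(46) = 1, μ(47) = -1, μ(51) = 1, μ(53) = -1, μ(55) = 1, μ(57) = 1, μ(58) = 1, μ(59) = -1, μ(61) = -1, μ(62) = 1, μ(65) = 1, μ(66) = -1, μ(67) = -1, μ(69) = 1, μ(70) = -1, μ(71) = -1, μ(73) = -1, μ(74) = 1, μ(77) = 1, μ(78) = -1, μ(79) = -1, μ(82) = 1, μ(83) = -1, μ(85) = 1, μ(86) = 1, μ(87) = 1, μ(89) = -1, μ(91) = 1, μ(93) = 1, μ(94) = 1, μ(95) = 1, μ(97) = -1, μ(101) = -1, μ(102) = -1, μ(103) = -1, μ(105) = -1, μ(106) = 1, μ(107) = -1, μ(109) = -1, μ(110) = -1, μ(111) = 1, μ(113) = -1, μ(114) = -1, μ(115) = 1, μ(118) = 1, μ(119) = 1, μ(122) = 1, μ(123) = 1, μ(127) = -1, μ(129) = 1, μ(130) = -1, μ(131) = -1, μ(133) = 1, μ(134) = 1, μ(137) = -1, μ(138) = -1, μ(139) = -1, μ(141) = 1, μ(142) = 1, μ(143) = 1, μ(145) = 1, μ(146) = 1, μ(149) = -1, μ(151) = -1, μ(154) = -1, μ(155) = 1, μ(157) = -1, μ(158) = 1, μ(159) = 1, μ(161) = 1, with μ = 0 on non-squarefree integers. Summing μ(k)/k for k where μ(k) ≠ 0 gives 674117532155663976794637693297075629210667954252961166216521/35375166993717494840635767087951744212057570647889977422429870 ≈ 0.0191. (PNT ⟺ this sum → 0 as n → ∞.)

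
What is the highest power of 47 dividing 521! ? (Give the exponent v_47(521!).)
v_47(521!) = 11

Legendre's formula: v_p(n!) = Σ_{k ≥ 1} ⌊n / p^k⌋. For p = 47, n = 521, the terms are:
  ⌊521/47^1⌋ = ⌊521/47⌋ = 11
(the next term ⌊521/47^2⌋ = 0, terminating the sum). Summing: v_47(521!) = 11 = 11.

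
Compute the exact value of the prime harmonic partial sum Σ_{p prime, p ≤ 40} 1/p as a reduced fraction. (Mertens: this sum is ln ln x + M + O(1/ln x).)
Σ 1/p = 11819186711467/7420738134810

π(40) = 12, so the primes ≤ 40 are [2, 3, 5, 7, 11, 13, 17, 19, 23, 29, 31, 37]. Summing 1/p over these primes: 11819186711467/7420738134810 ≈ 1.5927. Mertens estimate ln ln(40) + 0.2615 ≈ 1.5668.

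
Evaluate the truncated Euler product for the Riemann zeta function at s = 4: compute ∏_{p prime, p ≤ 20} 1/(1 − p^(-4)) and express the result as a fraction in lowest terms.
∏ = 7064087752265346803/6526834216796160000

The primes p ≤ 20 are [2, 3, 5, 7, 11, 13, 17, 19]. For each prime, (1 − 1/p^4)^(-1) = p^4 / (p^4 − 1). The product is (1 − 1/2^4)^(-1), (1 − 1/3^4)^(-1), (1 − 1/5^4)^(-1), (1 − 1/7^4)^(-1), (1 − 1/11^4)^(-1), (1 − 1/13^4)^(-1), (1 − 1/17^4)^(-1), (1 − 1/19^4)^(-1) = ∏ p^4 / (p^4 − 1) = 7064087752265346803/6526834216796160000.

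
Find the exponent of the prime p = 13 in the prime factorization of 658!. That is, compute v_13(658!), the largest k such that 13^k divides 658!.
v_13(658!) = 53

Legendre's formula: v_p(n!) = Σ_{k ≥ 1} ⌊n / p^k⌋. For p = 13, n = 658, the terms are:
  ⌊658/13^1⌋ = ⌊658/13⌋ = 50
  ⌊658/13^2⌋ = ⌊658/169⌋ = 3
(the next term ⌊658/13^3⌋ = 0, terminating the sum). Summing: v_13(658!) = 50 + 3 = 53.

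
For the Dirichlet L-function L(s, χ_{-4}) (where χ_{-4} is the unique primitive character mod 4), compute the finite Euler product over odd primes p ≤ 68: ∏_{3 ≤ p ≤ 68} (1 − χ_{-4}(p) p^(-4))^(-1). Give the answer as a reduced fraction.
∏ = 1651066280281380138536686837541579766361280941939967829361597654494040671703/1669523570694536178861740034086625672835197425049896317943747132528787456000

The odd primes p ≤ 68 are [3, 5, 7, 11, 13, 17, 19, 23, 29, 31, 37, 41, 43, 47, 53, 59, 61, 67]. For each, χ(p) = 1 if p ≡ 1 mod 4, χ(p) = −1 if p ≡ 3 mod 4. Taking (1 − χ(p)/p^4)^(-1) = p^4/(p^4 − χ(p)): (1 − (-1)/3^4)^(-1) · (1 − (1)/5^4)^(-1) · (1 − (-1)/7^4)^(-1) · (1 − (-1)/11^4)^(-1) · (1 − (1)/13^4)^(-1) · (1 − (1)/17^4)^(-1) · (1 − (-1)/19^4)^(-1) · (1 − (-1)/23^4)^(-1) · (1 − (1)/29^4)^(-1) · (1 − (-1)/31^4)^(-1) · (1 − (1)/37^4)^(-1) · (1 − (1)/41^4)^(-1) · (1 − (-1)/43^4)^(-1) · (1 − (-1)/47^4)^(-1) · (1 − (1)/53^4)^(-1) · (1 − (-1)/59^4)^(-1) · (1 − (1)/61^4)^(-1) · (1 − (-1)/67^4)^(-1) = 1651066280281380138536686837541579766361280941939967829361597654494040671703/1669523570694536178861740034086625672835197425049896317943747132528787456000.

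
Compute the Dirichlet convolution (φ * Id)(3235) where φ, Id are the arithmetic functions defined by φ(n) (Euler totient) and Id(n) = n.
(φ * Id)(3235) = 11637

Divisors of 3235: [1, 5, 647, 3235]. For each d | 3235:
  d = 1: φ(1) · Id(3235/1) = 1 · 3235 = 3235
  d = 5: φ(5) · Id(3235/5) = 4 · 647 = 2588
  d = 647: φ(647) · Id(3235/647) = 646 · 5 = 3230
  d = 3235: φ(3235) · Id(3235/3235) = 2584 · 1 = 2584
Summing: (φ * Id)(3235) = 3235 + 2588 + 3230 + 2584 = 11637.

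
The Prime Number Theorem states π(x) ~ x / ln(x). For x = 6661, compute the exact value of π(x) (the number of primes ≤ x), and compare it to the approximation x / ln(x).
π(6661) = 859;  x/ln(x) ≈ 756.59;  relative error ≈ 11.92%.

Directly count primes up to 6661: π(6661) = 859. The PNT approximation gives 6661/ln(6661) ≈ 6661/8.80402 ≈ 756.59. Relative error (π(x) − x/ln(x)) / π(x) ≈ 11.92%; the approximation is known to undercount slightly (Li(x) is a better estimate).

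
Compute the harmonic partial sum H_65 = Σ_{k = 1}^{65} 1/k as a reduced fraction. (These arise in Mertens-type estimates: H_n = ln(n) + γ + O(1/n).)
H_65 = 625192648726870088010174299/131362987122535807501262400

Direct summation: H_65 = 1 + 1/2 + ... + 1/65. The least common denominator is lcm(1, ..., 65) = 1182266884102822267511361600; over this denominator the numerator is 1182266884102822267511361600 + 591133442051411133755680800 + 394088961367607422503787200 + 295566721025705566877840400 + 236453376820564453502272320 + 197044480683803711251893600 + 168895269157546038215908800 + 147783360512852783438920200 + 131362987122535807501262400 + 118226688410282226751136160 + 107478807645711115228305600 + 98522240341901855625946800 + 90943606469447866731643200 + 84447634578773019107954400 + 78817792273521484500757440 + 73891680256426391719460100 + 69545110829577780441844800 + 65681493561267903750631200 + 62224572847516961447966400 + 59113344205141113375568080 + 56298423052515346071969600 + 53739403822855557614152800 + 51402908004470533370059200 + 49261120170950927812973400 + 47290675364112890700454464 + 45471803234723933365821600 + 43787662374178602500420800 + 42223817289386509553977200 + 40767823589752491983150400 + 39408896136760742250378720 + 38137641422671686048753600 + 36945840128213195859730050 + 35826269215237038409435200 + 34772555414788890220922400 + 33779053831509207643181760 + 32840746780633951875315600 + 31953159029806007230036800 + 31112286423758480723983200 + 30314535489815955577214400 + 29556672102570556687784040 + 28835777661044445549057600 + 28149211526257673035984800 + 27494578700065634128171200 + 26869701911427778807076400 + 26272597424507161500252480 + 25701454002235266685029600 + 25154614555379197181092800 + 24630560085475463906486700 + 24127895593935148316558400 + 23645337682056445350227232 + 23181703609859260147281600 + 22735901617361966682910800 + 22306922341562684292667200 + 21893831187089301250210400 + 21495761529142223045661120 + 21111908644693254776988600 + 20741524282505653815988800 + 20383911794876245991575200 + 20038421764454614703582400 + 19704448068380371125189360 + 19381424329554463401825600 + 19068820711335843024376800 + 18766141017505115357323200 + 18472920064106597929865025 + 18188721293889573346328640 = 5626733838541830792091568691, so H_65 = 5626733838541830792091568691/1182266884102822267511361600; reducing by gcd(5626733838541830792091568691, 1182266884102822267511361600) = 9 gives 625192648726870088010174299/131362987122535807501262400 ≈ 4.75928. (The PNT-adjacent estimate ln(65) + γ ≈ 4.75160 matches within O(1/n).)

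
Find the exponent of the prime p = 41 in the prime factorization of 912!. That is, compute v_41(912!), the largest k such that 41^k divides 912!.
v_41(912!) = 22

Legendre's formula: v_p(n!) = Σ_{k ≥ 1} ⌊n / p^k⌋. For p = 41, n = 912, the terms are:
  ⌊912/41^1⌋ = ⌊912/41⌋ = 22
(the next term ⌊912/41^2⌋ = 0, terminating the sum). Summing: v_41(912!) = 22 = 22.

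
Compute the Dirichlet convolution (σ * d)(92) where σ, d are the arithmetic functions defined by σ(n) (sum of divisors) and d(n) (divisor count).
(σ * d)(92) = 416

Divisors of 92: [1, 2, 4, 23, 46, 92]. For each d | 92:
  d = 1: σ(1) · d(92/1) = 1 · 6 = 6
  d = 2: σ(2) · d(92/2) = 3 · 4 = 12
  d = 4: σ(4) · d(92/4) = 7 · 2 = 14
  d = 23: σ(23) · d(92/23) = 24 · 3 = 72
  d = 46: σ(46) · d(92/46) = 72 · 2 = 144
  d = 92: σ(92) · d(92/92) = 168 · 1 = 168
Summing: (σ * d)(92) = 6 + 12 + 14 + 72 + 144 + 168 = 416.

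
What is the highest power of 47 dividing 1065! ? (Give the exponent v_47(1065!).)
v_47(1065!) = 22

Legendre's formula: v_p(n!) = Σ_{k ≥ 1} ⌊n / p^k⌋. For p = 47, n = 1065, the terms are:
  ⌊1065/47^1⌋ = ⌊1065/47⌋ = 22
(the next term ⌊1065/47^2⌋ = 0, terminating the sum). Summing: v_47(1065!) = 22 = 22.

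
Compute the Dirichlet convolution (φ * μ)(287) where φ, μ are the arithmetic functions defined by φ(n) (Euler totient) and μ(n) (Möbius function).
(φ * μ)(287) = 195

Divisors of 287: [1, 7, 41, 287]. For each d | 287:
  d = 1: φ(1) · μ(287/1) = 1 · 1 = 1
  d = 7: φ(7) · μ(287/7) = 6 · -1 = -6
  d = 41: φ(41) · μ(287/41) = 40 · -1 = -40
  d = 287: φ(287) · μ(287/287) = 240 · 1 = 240
Summing: (φ * μ)(287) = 1 + -6 + -40 + 240 = 195.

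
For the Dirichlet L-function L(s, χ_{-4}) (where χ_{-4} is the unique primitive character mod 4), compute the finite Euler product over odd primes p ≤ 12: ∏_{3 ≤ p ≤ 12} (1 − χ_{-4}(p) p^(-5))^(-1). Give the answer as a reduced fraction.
∏ = 5662435865625/5684292116992

The odd primes p ≤ 12 are [3, 5, 7, 11]. For each, χ(p) = 1 if p ≡ 1 mod 4, χ(p) = −1 if p ≡ 3 mod 4. Taking (1 − χ(p)/p^5)^(-1) = p^5/(p^5 − χ(p)): (1 − (-1)/3^5)^(-1) · (1 − (1)/5^5)^(-1) · (1 − (-1)/7^5)^(-1) · (1 − (-1)/11^5)^(-1) = 5662435865625/5684292116992.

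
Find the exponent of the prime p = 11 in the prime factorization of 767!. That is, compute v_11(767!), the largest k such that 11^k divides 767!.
v_11(767!) = 75

Legendre's formula: v_p(n!) = Σ_{k ≥ 1} ⌊n / p^k⌋. For p = 11, n = 767, the terms are:
  ⌊767/11^1⌋ = ⌊767/11⌋ = 69
  ⌊767/11^2⌋ = ⌊767/121⌋ = 6
(the next term ⌊767/11^3⌋ = 0, terminating the sum). Summing: v_11(767!) = 69 + 6 = 75.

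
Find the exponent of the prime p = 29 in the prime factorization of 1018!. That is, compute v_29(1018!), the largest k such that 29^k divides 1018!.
v_29(1018!) = 36

Legendre's formula: v_p(n!) = Σ_{k ≥ 1} ⌊n / p^k⌋. For p = 29, n = 1018, the terms are:
  ⌊1018/29^1⌋ = ⌊1018/29⌋ = 35
  ⌊1018/29^2⌋ = ⌊1018/841⌋ = 1
(the next term ⌊1018/29^3⌋ = 0, terminating the sum). Summing: v_29(1018!) = 35 + 1 = 36.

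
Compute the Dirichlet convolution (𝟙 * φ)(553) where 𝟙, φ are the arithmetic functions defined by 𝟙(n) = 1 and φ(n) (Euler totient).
(𝟙 * φ)(553) = 553

Divisors of 553: [1, 7, 79, 553]. For each d | 553:
  d = 1: 𝟙(1) · φ(553/1) = 1 · 468 = 468
  d = 7: 𝟙(7) · φ(553/7) = 1 · 78 = 78
  d = 79: 𝟙(79) · φ(553/79) = 1 · 6 = 6
  d = 553: 𝟙(553) · φ(553/553) = 1 · 1 = 1
Summing: (𝟙 * φ)(553) = 468 + 78 + 6 + 1 = 553.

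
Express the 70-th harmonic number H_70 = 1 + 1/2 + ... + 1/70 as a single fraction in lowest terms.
H_70 = 42535343474848157886823113473/8801320137209899102584580800

Direct summation: H_70 = 1 + 1/2 + ... + 1/70. The least common denominator is lcm(1, ..., 70) = 79211881234889091923261227200; over this denominator the numerator is 79211881234889091923261227200 + 39605940617444545961630613600 + 26403960411629697307753742400 + 19802970308722272980815306800 + 15842376246977818384652245440 + 13201980205814848653876871200 + 11315983033555584560465889600 + 9901485154361136490407653400 + 8801320137209899102584580800 + 7921188123488909192326122720 + 7201080112262644720296475200 + 6600990102907424326938435600 + 6093221633453007071020094400 + 5657991516777792280232944800 + 5280792082325939461550748480 + 4950742577180568245203826700 + 4659522425581711289603601600 + 4400660068604949551292290400 + 4169046380783636417013748800 + 3960594061744454596163061360 + 3771994344518528186821963200 + 3600540056131322360148237600 + 3443994836299525735793966400 + 3300495051453712163469217800 + 3168475249395563676930449088 + 3046610816726503535510047200 + 2933773379069966367528193600 + 2828995758388896140116472400 + 2731444180513416962871076800 + 2640396041162969730775374240 + 2555221975319002965266491200 + 2475371288590284122601913350 + 2400360037420881573432158400 + 2329761212790855644801800800 + 2263196606711116912093177920 + 2200330034302474775646145200 + 2140861654997002484412465600 + 2084523190391818208506874400 + 2031073877817669023673364800 + 1980297030872227298081530680 + 1931997103289977851786859200 + 1885997172259264093410981600 + 1842136772904397486587470400 + 1800270028065661180074118800 + 1760264027441979820516916160 + 1721997418149762867896983200 + 1685359175210406211133217600 + 1650247525726856081734608900 + 1616569004793654937209412800 + 1584237624697781838465224544 + 1553174141860570429867867200 + 1523305408363251767755023600 + 1494563796884699847608702400 + 1466886689534983183764096800 + 1440216022452528944059295040 + 1414497879194448070058236200 + 1389682126927878805671249600 + 1365722090256708481435538400 + 1342574258218459185140020800 + 1320198020581484865387687120 + 1298555430080149047922315200 + 1277610987659501482633245600 + 1257331448172842728940654400 + 1237685644295142061300956675 + 1218644326690601414204018880 + 1200180018710440786716079200 + 1182266884102822267511361600 + 1164880606395427822400900400 + 1147998278766508578597988800 + 1131598303355558456046588960 = 382818091273633420981408021257, so H_70 = 382818091273633420981408021257/79211881234889091923261227200; reducing by gcd(382818091273633420981408021257, 79211881234889091923261227200) = 9 gives 42535343474848157886823113473/8801320137209899102584580800 ≈ 4.83284. (The PNT-adjacent estimate ln(70) + γ ≈ 4.82571 matches within O(1/n).)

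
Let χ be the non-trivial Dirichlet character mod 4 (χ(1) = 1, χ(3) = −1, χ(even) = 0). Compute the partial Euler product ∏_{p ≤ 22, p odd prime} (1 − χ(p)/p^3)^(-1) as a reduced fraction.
∏ = 2463517706231725/2542314678779904

The odd primes p ≤ 22 are [3, 5, 7, 11, 13, 17, 19]. For each, χ(p) = 1 if p ≡ 1 mod 4, χ(p) = −1 if p ≡ 3 mod 4. Taking (1 − χ(p)/p^3)^(-1) = p^3/(p^3 − χ(p)): (1 − (-1)/3^3)^(-1) · (1 − (1)/5^3)^(-1) · (1 − (-1)/7^3)^(-1) · (1 − (-1)/11^3)^(-1) · (1 − (1)/13^3)^(-1) · (1 − (1)/17^3)^(-1) · (1 − (-1)/19^3)^(-1) = 2463517706231725/2542314678779904.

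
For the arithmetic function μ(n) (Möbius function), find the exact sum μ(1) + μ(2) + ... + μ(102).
Σ_{n ≤ 102} μ(n) = -1

Compute μ(n) for each 1 ≤ n ≤ 102: μ(1) = 1, μ(2) = -1, μ(3) = -1, μ(4) = 0, μ(5) = -1, μ(6) = 1, μ(7) = -1, μ(8) = 0, μ(9) = 0, μ(10) = 1, μ(11) = -1, μ(12) = 0, μ(13) = -1, μ(14) = 1, μ(15) = 1, μ(16) = 0, μ(17) = -1, μ(18) = 0, μ(19) = -1, μ(20) = 0, μ(21) = 1, μ(22) = 1, μ(23) = -1, μ(24) = 0, μ(25) = 0, μ(26) = 1, μ(27) = 0, μ(28) = 0, μ(29) = -1, μ(30) = -1, μ(31) = -1, μ(32) = 0, μ(33) = 1, μ(34) = 1, μ(35) = 1, μ(36) = 0, μ(37) = -1, μ(38) = 1, μ(39) = 1, μ(40) = 0, μ(41) = -1, μ(42) = -1, μ(43) = -1, μ(44) = 0, μ(45) = 0, μ(46) = 1, μ(47) = -1, μ(48) = 0, μ(49) = 0, μ(50) = 0, μ(51) = 1, μ(52) = 0, μ(53) = -1, μ(54) = 0, μ(55) = 1, μ(56) = 0, μ(57) = 1, μ(58) = 1, μ(59) = -1, μ(60) = 0, μ(61) = -1, μ(62) = 1, μ(63) = 0, μ(64) = 0, μ(65) = 1, μ(66) = -1, μ(67) = -1, μ(68) = 0, μ(69) = 1, μ(70) = -1, μ(71) = -1, μ(72) = 0, μ(73) = -1, μ(74) = 1, μ(75) = 0, μ(76) = 0, μ(77) = 1, μ(78) = -1, μ(79) = -1, μ(80) = 0, μ(81) = 0, μ(82) = 1, μ(83) = -1, μ(84) = 0, μ(85) = 1, μ(86) = 1, μ(87) = 1, μ(88) = 0, μ(89) = -1, μ(90) = 0, μ(91) = 1, μ(92) = 0, μ(93) = 1, μ(94) = 1, μ(95) = 1, μ(96) = 0, μ(97) = -1, μ(98) = 0, μ(99) = 0, μ(100) = 0, μ(101) = -1, μ(102) = -1. Summing all 102 values: -1. (Mertens function M(x) = Σ_{n ≤ x} μ(n); on average M(x) should be small (PNT ⟺ M(x) = o(x)).)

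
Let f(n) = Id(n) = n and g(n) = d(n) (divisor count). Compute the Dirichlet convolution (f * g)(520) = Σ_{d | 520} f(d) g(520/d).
(Id * d)(520) = 2730

Divisors of 520: [1, 2, 4, 5, 8, 10, 13, 20, 26, 40, 52, 65, 104, 130, 260, 520]. For each d | 520:
  d = 1: Id(1) · d(520/1) = 1 · 16 = 16
  d = 2: Id(2) · d(520/2) = 2 · 12 = 24
  d = 4: Id(4) · d(520/4) = 4 · 8 = 32
  d = 5: Id(5) · d(520/5) = 5 · 8 = 40
  d = 8: Id(8) · d(520/8) = 8 · 4 = 32
  d = 10: Id(10) · d(520/10) = 10 · 6 = 60
  d = 13: Id(13) · d(520/13) = 13 · 8 = 104
  d = 20: Id(20) · d(520/20) = 20 · 4 = 80
  d = 26: Id(26) · d(520/26) = 26 · 6 = 156
  d = 40: Id(40) · d(520/40) = 40 · 2 = 80
  d = 52: Id(52) · d(520/52) = 52 · 4 = 208
  d = 65: Id(65) · d(520/65) = 65 · 4 = 260
  d = 104: Id(104) · d(520/104) = 104 · 2 = 208
  d = 130: Id(130) · d(520/130) = 130 · 3 = 390
  d = 260: Id(260) · d(520/260) = 260 · 2 = 520
  d = 520: Id(520) · d(520/520) = 520 · 1 = 520
Summing: (Id * d)(520) = 16 + 24 + 32 + 40 + 32 + 60 + 104 + 80 + 156 + 80 + 208 + 260 + 208 + 390 + 520 + 520 = 2730.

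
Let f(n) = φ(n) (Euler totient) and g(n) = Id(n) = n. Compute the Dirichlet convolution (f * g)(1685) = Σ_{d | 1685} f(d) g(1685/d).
(φ * Id)(1685) = 6057

Divisors of 1685: [1, 5, 337, 1685]. For each d | 1685:
  d = 1: φ(1) · Id(1685/1) = 1 · 1685 = 1685
  d = 5: φ(5) · Id(1685/5) = 4 · 337 = 1348
  d = 337: φ(337) · Id(1685/337) = 336 · 5 = 1680
  d = 1685: φ(1685) · Id(1685/1685) = 1344 · 1 = 1344
Summing: (φ * Id)(1685) = 1685 + 1348 + 1680 + 1344 = 6057.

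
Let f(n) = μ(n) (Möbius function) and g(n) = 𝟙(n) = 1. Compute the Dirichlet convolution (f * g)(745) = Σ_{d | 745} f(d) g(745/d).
(μ * 𝟙)(745) = 0

Divisors of 745: [1, 5, 149, 745]. For each d | 745:
  d = 1: μ(1) · 𝟙(745/1) = 1 · 1 = 1
  d = 5: μ(5) · 𝟙(745/5) = -1 · 1 = -1
  d = 149: μ(149) · 𝟙(745/149) = -1 · 1 = -1
  d = 745: μ(745) · 𝟙(745/745) = 1 · 1 = 1
Summing: (μ * 𝟙)(745) = 1 + -1 + -1 + 1 = 0.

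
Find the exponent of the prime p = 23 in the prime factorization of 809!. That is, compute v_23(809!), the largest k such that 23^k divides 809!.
v_23(809!) = 36

Legendre's formula: v_p(n!) = Σ_{k ≥ 1} ⌊n / p^k⌋. For p = 23, n = 809, the terms are:
  ⌊809/23^1⌋ = ⌊809/23⌋ = 35
  ⌊809/23^2⌋ = ⌊809/529⌋ = 1
(the next term ⌊809/23^3⌋ = 0, terminating the sum). Summing: v_23(809!) = 35 + 1 = 36.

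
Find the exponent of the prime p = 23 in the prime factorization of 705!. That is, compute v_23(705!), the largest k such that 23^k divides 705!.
v_23(705!) = 31

Legendre's formula: v_p(n!) = Σ_{k ≥ 1} ⌊n / p^k⌋. For p = 23, n = 705, the terms are:
  ⌊705/23^1⌋ = ⌊705/23⌋ = 30
  ⌊705/23^2⌋ = ⌊705/529⌋ = 1
(the next term ⌊705/23^3⌋ = 0, terminating the sum). Summing: v_23(705!) = 30 + 1 = 31.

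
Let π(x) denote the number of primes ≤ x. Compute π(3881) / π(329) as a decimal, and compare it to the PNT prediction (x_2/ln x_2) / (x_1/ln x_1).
π(3881)/π(329) = 538/66 ≈ 8.1515;  PNT prediction ≈ 8.2737.

π(329) = 66 and π(3881) = 538, so π(3881)/π(329) ≈ 8.1515. The PNT-predicted ratio is (3881/ln(3881)) / (329/ln(329)) ≈ 8.2737. The two agree to within a few percent, as expected.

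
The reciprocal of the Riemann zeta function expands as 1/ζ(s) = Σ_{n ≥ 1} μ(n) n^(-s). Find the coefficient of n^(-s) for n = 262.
μ(262) = 1

Factor n = 262 = 2 · 131. μ(n) = 0 if any exponent ≥ 2 (not squarefree); otherwise μ(n) = (−1)^{ω(n)} where ω(n) is the number of distinct prime factors. Applying: μ(262) = 1.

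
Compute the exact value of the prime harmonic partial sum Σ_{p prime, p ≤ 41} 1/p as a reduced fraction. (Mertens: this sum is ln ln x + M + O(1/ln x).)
Σ 1/p = 492007393304957/304250263527210

π(41) = 13, so the primes ≤ 41 are [2, 3, 5, 7, 11, 13, 17, 19, 23, 29, 31, 37, 41]. Summing 1/p over these primes: 492007393304957/304250263527210 ≈ 1.6171. Mertens estimate ln ln(41) + 0.2615 ≈ 1.5735.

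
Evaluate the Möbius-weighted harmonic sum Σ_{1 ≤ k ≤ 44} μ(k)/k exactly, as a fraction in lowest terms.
Σ μ(k)/k = -137190436674212/6541380665835015

Values of μ(k) for 1 ≤ k ≤ 44: μ(1) = 1, μ(2) = -1, μ(3) = -1, μ(5) = -1, μ(6) = 1, μ(7) = -1, μ(10) = 1, μ(11) = -1, μ(13) = -1, μ(14) = 1, μ(15) = 1, μ(17) = -1, μ(19) = -1, μ(21) = 1, μ(22) = 1, μ(23) = -1, μ(26) = 1, μ(29) = -1, μ(30) = -1, μ(31) = -1, μ(33) = 1, μ(34) = 1, μ(35) = 1, μ(37) = -1, μ(38) = 1, μ(39) = 1, μ(41) = -1, μ(42) = -1, μ(43) = -1, with μ = 0 on non-squarefree integers. Summing μ(k)/k for k where μ(k) ≠ 0 gives -137190436674212/6541380665835015 ≈ -0.0210. (PNT ⟺ this sum → 0 as n → ∞.)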